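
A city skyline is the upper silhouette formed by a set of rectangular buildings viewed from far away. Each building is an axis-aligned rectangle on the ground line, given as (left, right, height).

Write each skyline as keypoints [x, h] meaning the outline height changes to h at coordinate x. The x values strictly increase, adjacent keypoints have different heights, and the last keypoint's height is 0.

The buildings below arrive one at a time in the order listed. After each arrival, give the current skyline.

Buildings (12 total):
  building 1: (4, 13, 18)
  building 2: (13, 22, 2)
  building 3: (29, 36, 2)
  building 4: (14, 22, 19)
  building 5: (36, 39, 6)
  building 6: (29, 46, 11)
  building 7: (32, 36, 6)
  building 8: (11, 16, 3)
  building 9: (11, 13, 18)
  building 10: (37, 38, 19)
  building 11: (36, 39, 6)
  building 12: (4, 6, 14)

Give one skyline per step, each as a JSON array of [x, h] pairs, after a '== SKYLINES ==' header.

== SKYLINES ==
[[4,18],[13,0]]
[[4,18],[13,2],[22,0]]
[[4,18],[13,2],[22,0],[29,2],[36,0]]
[[4,18],[13,2],[14,19],[22,0],[29,2],[36,0]]
[[4,18],[13,2],[14,19],[22,0],[29,2],[36,6],[39,0]]
[[4,18],[13,2],[14,19],[22,0],[29,11],[46,0]]
[[4,18],[13,2],[14,19],[22,0],[29,11],[46,0]]
[[4,18],[13,3],[14,19],[22,0],[29,11],[46,0]]
[[4,18],[13,3],[14,19],[22,0],[29,11],[46,0]]
[[4,18],[13,3],[14,19],[22,0],[29,11],[37,19],[38,11],[46,0]]
[[4,18],[13,3],[14,19],[22,0],[29,11],[37,19],[38,11],[46,0]]
[[4,18],[13,3],[14,19],[22,0],[29,11],[37,19],[38,11],[46,0]]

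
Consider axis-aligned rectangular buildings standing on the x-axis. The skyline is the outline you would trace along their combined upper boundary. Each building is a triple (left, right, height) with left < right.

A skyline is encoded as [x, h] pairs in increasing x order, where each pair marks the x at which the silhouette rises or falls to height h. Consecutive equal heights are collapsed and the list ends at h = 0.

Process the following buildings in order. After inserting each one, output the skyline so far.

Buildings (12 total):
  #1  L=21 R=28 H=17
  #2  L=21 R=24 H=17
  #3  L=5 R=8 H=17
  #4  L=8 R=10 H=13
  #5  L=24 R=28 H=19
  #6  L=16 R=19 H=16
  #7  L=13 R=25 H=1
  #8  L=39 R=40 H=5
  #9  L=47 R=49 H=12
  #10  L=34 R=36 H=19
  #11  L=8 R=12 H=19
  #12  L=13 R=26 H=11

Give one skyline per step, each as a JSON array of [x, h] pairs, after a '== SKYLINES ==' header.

== SKYLINES ==
[[21,17],[28,0]]
[[21,17],[28,0]]
[[5,17],[8,0],[21,17],[28,0]]
[[5,17],[8,13],[10,0],[21,17],[28,0]]
[[5,17],[8,13],[10,0],[21,17],[24,19],[28,0]]
[[5,17],[8,13],[10,0],[16,16],[19,0],[21,17],[24,19],[28,0]]
[[5,17],[8,13],[10,0],[13,1],[16,16],[19,1],[21,17],[24,19],[28,0]]
[[5,17],[8,13],[10,0],[13,1],[16,16],[19,1],[21,17],[24,19],[28,0],[39,5],[40,0]]
[[5,17],[8,13],[10,0],[13,1],[16,16],[19,1],[21,17],[24,19],[28,0],[39,5],[40,0],[47,12],[49,0]]
[[5,17],[8,13],[10,0],[13,1],[16,16],[19,1],[21,17],[24,19],[28,0],[34,19],[36,0],[39,5],[40,0],[47,12],[49,0]]
[[5,17],[8,19],[12,0],[13,1],[16,16],[19,1],[21,17],[24,19],[28,0],[34,19],[36,0],[39,5],[40,0],[47,12],[49,0]]
[[5,17],[8,19],[12,0],[13,11],[16,16],[19,11],[21,17],[24,19],[28,0],[34,19],[36,0],[39,5],[40,0],[47,12],[49,0]]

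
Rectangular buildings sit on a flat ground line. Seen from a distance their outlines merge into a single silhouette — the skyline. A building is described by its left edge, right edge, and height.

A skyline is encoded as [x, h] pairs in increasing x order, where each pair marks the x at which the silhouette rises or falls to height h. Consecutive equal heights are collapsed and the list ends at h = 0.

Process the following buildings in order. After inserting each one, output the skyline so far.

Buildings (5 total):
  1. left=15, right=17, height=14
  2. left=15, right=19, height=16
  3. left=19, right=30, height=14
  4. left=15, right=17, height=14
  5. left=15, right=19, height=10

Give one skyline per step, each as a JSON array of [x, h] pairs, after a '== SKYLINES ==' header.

== SKYLINES ==
[[15,14],[17,0]]
[[15,16],[19,0]]
[[15,16],[19,14],[30,0]]
[[15,16],[19,14],[30,0]]
[[15,16],[19,14],[30,0]]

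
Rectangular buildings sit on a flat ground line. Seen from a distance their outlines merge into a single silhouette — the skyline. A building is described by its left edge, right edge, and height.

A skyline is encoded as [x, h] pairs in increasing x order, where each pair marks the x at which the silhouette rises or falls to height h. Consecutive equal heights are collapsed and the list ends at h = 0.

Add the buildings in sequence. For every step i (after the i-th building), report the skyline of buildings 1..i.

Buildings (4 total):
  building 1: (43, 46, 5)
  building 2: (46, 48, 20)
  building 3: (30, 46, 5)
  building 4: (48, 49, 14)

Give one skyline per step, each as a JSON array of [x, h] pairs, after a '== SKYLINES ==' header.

== SKYLINES ==
[[43,5],[46,0]]
[[43,5],[46,20],[48,0]]
[[30,5],[46,20],[48,0]]
[[30,5],[46,20],[48,14],[49,0]]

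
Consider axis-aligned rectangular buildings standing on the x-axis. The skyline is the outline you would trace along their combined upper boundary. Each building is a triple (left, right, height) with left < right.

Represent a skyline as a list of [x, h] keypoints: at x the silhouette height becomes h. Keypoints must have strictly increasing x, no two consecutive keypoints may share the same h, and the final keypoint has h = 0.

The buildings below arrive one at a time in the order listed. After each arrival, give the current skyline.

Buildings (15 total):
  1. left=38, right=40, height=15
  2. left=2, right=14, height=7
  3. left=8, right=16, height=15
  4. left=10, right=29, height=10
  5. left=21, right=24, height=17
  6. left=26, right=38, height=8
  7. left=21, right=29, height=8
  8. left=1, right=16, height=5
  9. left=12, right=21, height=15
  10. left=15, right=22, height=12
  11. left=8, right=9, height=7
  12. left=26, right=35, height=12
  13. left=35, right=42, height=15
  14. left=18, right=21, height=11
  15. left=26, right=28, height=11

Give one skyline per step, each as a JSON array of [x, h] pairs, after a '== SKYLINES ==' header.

== SKYLINES ==
[[38,15],[40,0]]
[[2,7],[14,0],[38,15],[40,0]]
[[2,7],[8,15],[16,0],[38,15],[40,0]]
[[2,7],[8,15],[16,10],[29,0],[38,15],[40,0]]
[[2,7],[8,15],[16,10],[21,17],[24,10],[29,0],[38,15],[40,0]]
[[2,7],[8,15],[16,10],[21,17],[24,10],[29,8],[38,15],[40,0]]
[[2,7],[8,15],[16,10],[21,17],[24,10],[29,8],[38,15],[40,0]]
[[1,5],[2,7],[8,15],[16,10],[21,17],[24,10],[29,8],[38,15],[40,0]]
[[1,5],[2,7],[8,15],[21,17],[24,10],[29,8],[38,15],[40,0]]
[[1,5],[2,7],[8,15],[21,17],[24,10],[29,8],[38,15],[40,0]]
[[1,5],[2,7],[8,15],[21,17],[24,10],[29,8],[38,15],[40,0]]
[[1,5],[2,7],[8,15],[21,17],[24,10],[26,12],[35,8],[38,15],[40,0]]
[[1,5],[2,7],[8,15],[21,17],[24,10],[26,12],[35,15],[42,0]]
[[1,5],[2,7],[8,15],[21,17],[24,10],[26,12],[35,15],[42,0]]
[[1,5],[2,7],[8,15],[21,17],[24,10],[26,12],[35,15],[42,0]]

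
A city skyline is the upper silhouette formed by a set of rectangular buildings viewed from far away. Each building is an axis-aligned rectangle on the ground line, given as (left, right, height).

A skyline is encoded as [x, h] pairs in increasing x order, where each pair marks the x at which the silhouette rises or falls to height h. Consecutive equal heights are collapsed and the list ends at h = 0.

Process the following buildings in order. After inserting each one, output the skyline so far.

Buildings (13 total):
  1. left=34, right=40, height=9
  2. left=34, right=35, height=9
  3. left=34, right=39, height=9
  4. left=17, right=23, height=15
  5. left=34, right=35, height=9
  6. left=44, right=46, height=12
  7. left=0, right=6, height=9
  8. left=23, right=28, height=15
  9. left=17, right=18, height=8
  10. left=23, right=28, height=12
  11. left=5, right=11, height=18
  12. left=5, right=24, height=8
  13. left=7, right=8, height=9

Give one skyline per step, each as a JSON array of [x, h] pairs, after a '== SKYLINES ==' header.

== SKYLINES ==
[[34,9],[40,0]]
[[34,9],[40,0]]
[[34,9],[40,0]]
[[17,15],[23,0],[34,9],[40,0]]
[[17,15],[23,0],[34,9],[40,0]]
[[17,15],[23,0],[34,9],[40,0],[44,12],[46,0]]
[[0,9],[6,0],[17,15],[23,0],[34,9],[40,0],[44,12],[46,0]]
[[0,9],[6,0],[17,15],[28,0],[34,9],[40,0],[44,12],[46,0]]
[[0,9],[6,0],[17,15],[28,0],[34,9],[40,0],[44,12],[46,0]]
[[0,9],[6,0],[17,15],[28,0],[34,9],[40,0],[44,12],[46,0]]
[[0,9],[5,18],[11,0],[17,15],[28,0],[34,9],[40,0],[44,12],[46,0]]
[[0,9],[5,18],[11,8],[17,15],[28,0],[34,9],[40,0],[44,12],[46,0]]
[[0,9],[5,18],[11,8],[17,15],[28,0],[34,9],[40,0],[44,12],[46,0]]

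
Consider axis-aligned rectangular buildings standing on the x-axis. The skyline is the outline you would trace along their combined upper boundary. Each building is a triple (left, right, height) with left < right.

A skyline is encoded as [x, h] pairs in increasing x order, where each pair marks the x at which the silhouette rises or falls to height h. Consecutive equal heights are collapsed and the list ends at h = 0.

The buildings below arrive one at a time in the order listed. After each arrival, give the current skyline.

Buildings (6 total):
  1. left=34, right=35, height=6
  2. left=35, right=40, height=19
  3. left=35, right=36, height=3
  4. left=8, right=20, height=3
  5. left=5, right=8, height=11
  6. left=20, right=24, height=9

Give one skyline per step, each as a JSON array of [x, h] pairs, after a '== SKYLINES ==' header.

== SKYLINES ==
[[34,6],[35,0]]
[[34,6],[35,19],[40,0]]
[[34,6],[35,19],[40,0]]
[[8,3],[20,0],[34,6],[35,19],[40,0]]
[[5,11],[8,3],[20,0],[34,6],[35,19],[40,0]]
[[5,11],[8,3],[20,9],[24,0],[34,6],[35,19],[40,0]]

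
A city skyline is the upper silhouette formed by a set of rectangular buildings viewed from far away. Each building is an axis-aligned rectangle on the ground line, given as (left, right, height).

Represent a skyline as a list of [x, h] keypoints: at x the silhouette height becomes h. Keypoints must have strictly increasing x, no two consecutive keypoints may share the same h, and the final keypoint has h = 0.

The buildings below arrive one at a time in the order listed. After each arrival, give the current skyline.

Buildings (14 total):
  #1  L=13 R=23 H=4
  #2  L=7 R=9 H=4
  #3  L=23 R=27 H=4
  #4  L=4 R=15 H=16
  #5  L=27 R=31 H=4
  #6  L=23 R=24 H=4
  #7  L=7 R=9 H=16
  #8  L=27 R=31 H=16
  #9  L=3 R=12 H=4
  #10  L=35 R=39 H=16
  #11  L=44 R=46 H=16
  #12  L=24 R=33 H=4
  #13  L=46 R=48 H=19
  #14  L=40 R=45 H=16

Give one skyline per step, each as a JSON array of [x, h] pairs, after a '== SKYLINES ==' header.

== SKYLINES ==
[[13,4],[23,0]]
[[7,4],[9,0],[13,4],[23,0]]
[[7,4],[9,0],[13,4],[27,0]]
[[4,16],[15,4],[27,0]]
[[4,16],[15,4],[31,0]]
[[4,16],[15,4],[31,0]]
[[4,16],[15,4],[31,0]]
[[4,16],[15,4],[27,16],[31,0]]
[[3,4],[4,16],[15,4],[27,16],[31,0]]
[[3,4],[4,16],[15,4],[27,16],[31,0],[35,16],[39,0]]
[[3,4],[4,16],[15,4],[27,16],[31,0],[35,16],[39,0],[44,16],[46,0]]
[[3,4],[4,16],[15,4],[27,16],[31,4],[33,0],[35,16],[39,0],[44,16],[46,0]]
[[3,4],[4,16],[15,4],[27,16],[31,4],[33,0],[35,16],[39,0],[44,16],[46,19],[48,0]]
[[3,4],[4,16],[15,4],[27,16],[31,4],[33,0],[35,16],[39,0],[40,16],[46,19],[48,0]]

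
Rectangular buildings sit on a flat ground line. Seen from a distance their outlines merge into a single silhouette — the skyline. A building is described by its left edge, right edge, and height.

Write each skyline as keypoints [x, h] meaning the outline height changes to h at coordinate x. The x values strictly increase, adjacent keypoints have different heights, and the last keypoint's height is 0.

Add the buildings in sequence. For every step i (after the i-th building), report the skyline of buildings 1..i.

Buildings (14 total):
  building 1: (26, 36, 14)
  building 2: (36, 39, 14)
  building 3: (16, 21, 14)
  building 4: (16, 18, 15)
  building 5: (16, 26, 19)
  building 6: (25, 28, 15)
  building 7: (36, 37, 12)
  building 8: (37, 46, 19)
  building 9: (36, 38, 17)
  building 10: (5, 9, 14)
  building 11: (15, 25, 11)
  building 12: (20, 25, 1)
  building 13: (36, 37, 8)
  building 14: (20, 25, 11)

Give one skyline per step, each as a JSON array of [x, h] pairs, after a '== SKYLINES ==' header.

== SKYLINES ==
[[26,14],[36,0]]
[[26,14],[39,0]]
[[16,14],[21,0],[26,14],[39,0]]
[[16,15],[18,14],[21,0],[26,14],[39,0]]
[[16,19],[26,14],[39,0]]
[[16,19],[26,15],[28,14],[39,0]]
[[16,19],[26,15],[28,14],[39,0]]
[[16,19],[26,15],[28,14],[37,19],[46,0]]
[[16,19],[26,15],[28,14],[36,17],[37,19],[46,0]]
[[5,14],[9,0],[16,19],[26,15],[28,14],[36,17],[37,19],[46,0]]
[[5,14],[9,0],[15,11],[16,19],[26,15],[28,14],[36,17],[37,19],[46,0]]
[[5,14],[9,0],[15,11],[16,19],[26,15],[28,14],[36,17],[37,19],[46,0]]
[[5,14],[9,0],[15,11],[16,19],[26,15],[28,14],[36,17],[37,19],[46,0]]
[[5,14],[9,0],[15,11],[16,19],[26,15],[28,14],[36,17],[37,19],[46,0]]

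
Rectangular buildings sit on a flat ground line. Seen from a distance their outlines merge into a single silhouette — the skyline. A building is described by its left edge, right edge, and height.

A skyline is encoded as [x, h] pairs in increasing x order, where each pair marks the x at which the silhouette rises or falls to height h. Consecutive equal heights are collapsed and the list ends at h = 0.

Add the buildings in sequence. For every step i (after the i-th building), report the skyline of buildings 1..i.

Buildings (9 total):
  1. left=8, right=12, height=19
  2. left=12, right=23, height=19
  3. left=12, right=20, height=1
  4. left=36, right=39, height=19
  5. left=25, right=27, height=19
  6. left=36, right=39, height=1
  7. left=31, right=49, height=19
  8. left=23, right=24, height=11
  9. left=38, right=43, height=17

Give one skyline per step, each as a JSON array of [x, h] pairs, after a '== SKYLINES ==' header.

== SKYLINES ==
[[8,19],[12,0]]
[[8,19],[23,0]]
[[8,19],[23,0]]
[[8,19],[23,0],[36,19],[39,0]]
[[8,19],[23,0],[25,19],[27,0],[36,19],[39,0]]
[[8,19],[23,0],[25,19],[27,0],[36,19],[39,0]]
[[8,19],[23,0],[25,19],[27,0],[31,19],[49,0]]
[[8,19],[23,11],[24,0],[25,19],[27,0],[31,19],[49,0]]
[[8,19],[23,11],[24,0],[25,19],[27,0],[31,19],[49,0]]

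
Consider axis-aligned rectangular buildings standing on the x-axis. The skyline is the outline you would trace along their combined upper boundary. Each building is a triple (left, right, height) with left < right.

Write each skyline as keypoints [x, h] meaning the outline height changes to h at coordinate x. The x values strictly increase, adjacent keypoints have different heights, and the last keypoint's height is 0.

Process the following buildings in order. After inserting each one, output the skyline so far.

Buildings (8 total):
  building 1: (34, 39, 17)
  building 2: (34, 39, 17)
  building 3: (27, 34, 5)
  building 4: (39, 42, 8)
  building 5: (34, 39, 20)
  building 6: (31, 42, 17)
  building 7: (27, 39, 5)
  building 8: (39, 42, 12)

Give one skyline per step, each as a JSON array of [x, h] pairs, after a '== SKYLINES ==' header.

== SKYLINES ==
[[34,17],[39,0]]
[[34,17],[39,0]]
[[27,5],[34,17],[39,0]]
[[27,5],[34,17],[39,8],[42,0]]
[[27,5],[34,20],[39,8],[42,0]]
[[27,5],[31,17],[34,20],[39,17],[42,0]]
[[27,5],[31,17],[34,20],[39,17],[42,0]]
[[27,5],[31,17],[34,20],[39,17],[42,0]]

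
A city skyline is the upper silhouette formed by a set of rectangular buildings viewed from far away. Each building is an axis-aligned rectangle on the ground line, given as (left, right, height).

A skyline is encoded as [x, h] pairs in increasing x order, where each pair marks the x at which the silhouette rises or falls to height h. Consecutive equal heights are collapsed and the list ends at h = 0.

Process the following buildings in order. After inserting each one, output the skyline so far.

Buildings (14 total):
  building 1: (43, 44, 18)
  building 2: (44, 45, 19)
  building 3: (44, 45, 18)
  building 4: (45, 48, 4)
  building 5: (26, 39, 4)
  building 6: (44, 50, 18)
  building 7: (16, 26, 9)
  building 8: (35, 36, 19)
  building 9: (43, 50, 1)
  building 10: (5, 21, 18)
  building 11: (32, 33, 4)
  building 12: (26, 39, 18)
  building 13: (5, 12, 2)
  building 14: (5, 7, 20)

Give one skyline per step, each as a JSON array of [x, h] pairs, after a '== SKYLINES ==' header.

== SKYLINES ==
[[43,18],[44,0]]
[[43,18],[44,19],[45,0]]
[[43,18],[44,19],[45,0]]
[[43,18],[44,19],[45,4],[48,0]]
[[26,4],[39,0],[43,18],[44,19],[45,4],[48,0]]
[[26,4],[39,0],[43,18],[44,19],[45,18],[50,0]]
[[16,9],[26,4],[39,0],[43,18],[44,19],[45,18],[50,0]]
[[16,9],[26,4],[35,19],[36,4],[39,0],[43,18],[44,19],[45,18],[50,0]]
[[16,9],[26,4],[35,19],[36,4],[39,0],[43,18],[44,19],[45,18],[50,0]]
[[5,18],[21,9],[26,4],[35,19],[36,4],[39,0],[43,18],[44,19],[45,18],[50,0]]
[[5,18],[21,9],[26,4],[35,19],[36,4],[39,0],[43,18],[44,19],[45,18],[50,0]]
[[5,18],[21,9],[26,18],[35,19],[36,18],[39,0],[43,18],[44,19],[45,18],[50,0]]
[[5,18],[21,9],[26,18],[35,19],[36,18],[39,0],[43,18],[44,19],[45,18],[50,0]]
[[5,20],[7,18],[21,9],[26,18],[35,19],[36,18],[39,0],[43,18],[44,19],[45,18],[50,0]]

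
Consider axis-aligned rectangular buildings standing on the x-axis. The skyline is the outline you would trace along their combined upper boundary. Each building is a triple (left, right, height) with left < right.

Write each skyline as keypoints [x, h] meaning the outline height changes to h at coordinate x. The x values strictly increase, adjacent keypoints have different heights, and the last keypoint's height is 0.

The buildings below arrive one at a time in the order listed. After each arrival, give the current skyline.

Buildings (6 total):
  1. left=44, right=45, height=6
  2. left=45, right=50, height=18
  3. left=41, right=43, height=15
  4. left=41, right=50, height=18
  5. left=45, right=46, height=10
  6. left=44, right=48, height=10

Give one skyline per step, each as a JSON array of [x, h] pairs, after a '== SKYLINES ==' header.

== SKYLINES ==
[[44,6],[45,0]]
[[44,6],[45,18],[50,0]]
[[41,15],[43,0],[44,6],[45,18],[50,0]]
[[41,18],[50,0]]
[[41,18],[50,0]]
[[41,18],[50,0]]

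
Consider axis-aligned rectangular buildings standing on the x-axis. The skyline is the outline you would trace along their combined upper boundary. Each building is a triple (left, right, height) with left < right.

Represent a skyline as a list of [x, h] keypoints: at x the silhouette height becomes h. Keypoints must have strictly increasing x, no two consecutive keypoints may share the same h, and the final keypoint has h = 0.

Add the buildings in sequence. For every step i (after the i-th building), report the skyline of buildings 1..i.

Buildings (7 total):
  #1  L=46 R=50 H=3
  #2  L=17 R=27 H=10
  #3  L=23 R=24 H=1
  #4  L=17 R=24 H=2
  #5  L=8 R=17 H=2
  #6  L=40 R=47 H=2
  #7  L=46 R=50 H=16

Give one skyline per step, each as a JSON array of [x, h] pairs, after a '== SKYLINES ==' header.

== SKYLINES ==
[[46,3],[50,0]]
[[17,10],[27,0],[46,3],[50,0]]
[[17,10],[27,0],[46,3],[50,0]]
[[17,10],[27,0],[46,3],[50,0]]
[[8,2],[17,10],[27,0],[46,3],[50,0]]
[[8,2],[17,10],[27,0],[40,2],[46,3],[50,0]]
[[8,2],[17,10],[27,0],[40,2],[46,16],[50,0]]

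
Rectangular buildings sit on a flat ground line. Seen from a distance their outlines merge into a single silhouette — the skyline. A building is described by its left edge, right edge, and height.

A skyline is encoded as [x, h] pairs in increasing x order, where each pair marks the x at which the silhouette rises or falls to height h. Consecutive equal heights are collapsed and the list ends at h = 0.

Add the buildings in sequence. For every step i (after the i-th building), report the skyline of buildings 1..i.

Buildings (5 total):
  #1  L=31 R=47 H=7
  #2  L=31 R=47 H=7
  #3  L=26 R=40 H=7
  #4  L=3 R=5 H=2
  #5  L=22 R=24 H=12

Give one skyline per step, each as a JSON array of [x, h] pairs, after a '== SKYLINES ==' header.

== SKYLINES ==
[[31,7],[47,0]]
[[31,7],[47,0]]
[[26,7],[47,0]]
[[3,2],[5,0],[26,7],[47,0]]
[[3,2],[5,0],[22,12],[24,0],[26,7],[47,0]]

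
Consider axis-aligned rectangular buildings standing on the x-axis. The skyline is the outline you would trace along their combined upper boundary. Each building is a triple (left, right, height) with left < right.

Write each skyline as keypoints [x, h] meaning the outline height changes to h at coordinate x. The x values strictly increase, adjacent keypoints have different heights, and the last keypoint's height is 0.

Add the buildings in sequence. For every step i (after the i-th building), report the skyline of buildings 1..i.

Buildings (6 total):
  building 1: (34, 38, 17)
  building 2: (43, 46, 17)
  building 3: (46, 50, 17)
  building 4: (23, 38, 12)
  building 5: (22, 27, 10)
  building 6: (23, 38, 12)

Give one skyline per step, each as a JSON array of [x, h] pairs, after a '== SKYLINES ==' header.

== SKYLINES ==
[[34,17],[38,0]]
[[34,17],[38,0],[43,17],[46,0]]
[[34,17],[38,0],[43,17],[50,0]]
[[23,12],[34,17],[38,0],[43,17],[50,0]]
[[22,10],[23,12],[34,17],[38,0],[43,17],[50,0]]
[[22,10],[23,12],[34,17],[38,0],[43,17],[50,0]]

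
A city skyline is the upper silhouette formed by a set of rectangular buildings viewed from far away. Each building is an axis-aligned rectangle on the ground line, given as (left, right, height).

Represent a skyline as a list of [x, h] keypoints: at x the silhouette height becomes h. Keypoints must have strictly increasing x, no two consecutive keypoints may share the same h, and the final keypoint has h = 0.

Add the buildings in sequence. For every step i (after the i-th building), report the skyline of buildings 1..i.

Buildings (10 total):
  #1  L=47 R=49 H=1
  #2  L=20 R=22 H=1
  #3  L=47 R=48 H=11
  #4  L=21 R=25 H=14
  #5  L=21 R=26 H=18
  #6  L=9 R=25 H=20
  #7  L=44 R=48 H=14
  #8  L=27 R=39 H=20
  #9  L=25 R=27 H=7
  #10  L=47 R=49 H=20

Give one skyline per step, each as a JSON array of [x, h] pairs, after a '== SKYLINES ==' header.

== SKYLINES ==
[[47,1],[49,0]]
[[20,1],[22,0],[47,1],[49,0]]
[[20,1],[22,0],[47,11],[48,1],[49,0]]
[[20,1],[21,14],[25,0],[47,11],[48,1],[49,0]]
[[20,1],[21,18],[26,0],[47,11],[48,1],[49,0]]
[[9,20],[25,18],[26,0],[47,11],[48,1],[49,0]]
[[9,20],[25,18],[26,0],[44,14],[48,1],[49,0]]
[[9,20],[25,18],[26,0],[27,20],[39,0],[44,14],[48,1],[49,0]]
[[9,20],[25,18],[26,7],[27,20],[39,0],[44,14],[48,1],[49,0]]
[[9,20],[25,18],[26,7],[27,20],[39,0],[44,14],[47,20],[49,0]]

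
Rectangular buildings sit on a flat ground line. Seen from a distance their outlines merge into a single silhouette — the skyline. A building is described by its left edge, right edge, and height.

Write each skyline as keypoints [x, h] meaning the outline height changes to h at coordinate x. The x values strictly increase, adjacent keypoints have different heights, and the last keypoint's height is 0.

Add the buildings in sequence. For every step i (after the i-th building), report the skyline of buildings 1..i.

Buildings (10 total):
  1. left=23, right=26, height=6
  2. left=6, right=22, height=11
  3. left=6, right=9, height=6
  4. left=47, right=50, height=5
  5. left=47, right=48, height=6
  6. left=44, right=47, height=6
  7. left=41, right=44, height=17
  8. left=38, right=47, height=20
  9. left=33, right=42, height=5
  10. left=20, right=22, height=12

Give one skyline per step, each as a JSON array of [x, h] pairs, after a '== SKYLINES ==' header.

== SKYLINES ==
[[23,6],[26,0]]
[[6,11],[22,0],[23,6],[26,0]]
[[6,11],[22,0],[23,6],[26,0]]
[[6,11],[22,0],[23,6],[26,0],[47,5],[50,0]]
[[6,11],[22,0],[23,6],[26,0],[47,6],[48,5],[50,0]]
[[6,11],[22,0],[23,6],[26,0],[44,6],[48,5],[50,0]]
[[6,11],[22,0],[23,6],[26,0],[41,17],[44,6],[48,5],[50,0]]
[[6,11],[22,0],[23,6],[26,0],[38,20],[47,6],[48,5],[50,0]]
[[6,11],[22,0],[23,6],[26,0],[33,5],[38,20],[47,6],[48,5],[50,0]]
[[6,11],[20,12],[22,0],[23,6],[26,0],[33,5],[38,20],[47,6],[48,5],[50,0]]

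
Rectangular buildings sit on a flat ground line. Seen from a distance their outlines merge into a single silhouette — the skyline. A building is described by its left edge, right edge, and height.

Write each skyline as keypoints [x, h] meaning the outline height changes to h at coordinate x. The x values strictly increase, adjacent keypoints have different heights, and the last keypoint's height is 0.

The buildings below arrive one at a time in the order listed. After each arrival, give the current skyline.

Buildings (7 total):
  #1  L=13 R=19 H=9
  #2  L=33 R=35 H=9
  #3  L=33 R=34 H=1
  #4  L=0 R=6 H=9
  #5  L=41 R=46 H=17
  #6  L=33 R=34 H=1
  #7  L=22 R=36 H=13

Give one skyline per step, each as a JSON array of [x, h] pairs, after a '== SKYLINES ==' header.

== SKYLINES ==
[[13,9],[19,0]]
[[13,9],[19,0],[33,9],[35,0]]
[[13,9],[19,0],[33,9],[35,0]]
[[0,9],[6,0],[13,9],[19,0],[33,9],[35,0]]
[[0,9],[6,0],[13,9],[19,0],[33,9],[35,0],[41,17],[46,0]]
[[0,9],[6,0],[13,9],[19,0],[33,9],[35,0],[41,17],[46,0]]
[[0,9],[6,0],[13,9],[19,0],[22,13],[36,0],[41,17],[46,0]]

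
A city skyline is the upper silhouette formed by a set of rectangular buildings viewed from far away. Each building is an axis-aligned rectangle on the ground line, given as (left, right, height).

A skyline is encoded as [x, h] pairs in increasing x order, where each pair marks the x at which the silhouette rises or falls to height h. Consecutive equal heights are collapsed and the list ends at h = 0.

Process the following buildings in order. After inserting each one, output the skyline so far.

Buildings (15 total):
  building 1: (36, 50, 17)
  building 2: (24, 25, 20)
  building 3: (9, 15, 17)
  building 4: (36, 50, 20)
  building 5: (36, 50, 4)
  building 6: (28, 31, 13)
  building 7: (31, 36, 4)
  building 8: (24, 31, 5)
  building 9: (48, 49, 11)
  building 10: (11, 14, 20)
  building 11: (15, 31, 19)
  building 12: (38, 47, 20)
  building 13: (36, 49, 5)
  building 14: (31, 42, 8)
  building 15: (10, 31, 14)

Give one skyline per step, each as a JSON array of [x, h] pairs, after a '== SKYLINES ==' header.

== SKYLINES ==
[[36,17],[50,0]]
[[24,20],[25,0],[36,17],[50,0]]
[[9,17],[15,0],[24,20],[25,0],[36,17],[50,0]]
[[9,17],[15,0],[24,20],[25,0],[36,20],[50,0]]
[[9,17],[15,0],[24,20],[25,0],[36,20],[50,0]]
[[9,17],[15,0],[24,20],[25,0],[28,13],[31,0],[36,20],[50,0]]
[[9,17],[15,0],[24,20],[25,0],[28,13],[31,4],[36,20],[50,0]]
[[9,17],[15,0],[24,20],[25,5],[28,13],[31,4],[36,20],[50,0]]
[[9,17],[15,0],[24,20],[25,5],[28,13],[31,4],[36,20],[50,0]]
[[9,17],[11,20],[14,17],[15,0],[24,20],[25,5],[28,13],[31,4],[36,20],[50,0]]
[[9,17],[11,20],[14,17],[15,19],[24,20],[25,19],[31,4],[36,20],[50,0]]
[[9,17],[11,20],[14,17],[15,19],[24,20],[25,19],[31,4],[36,20],[50,0]]
[[9,17],[11,20],[14,17],[15,19],[24,20],[25,19],[31,4],[36,20],[50,0]]
[[9,17],[11,20],[14,17],[15,19],[24,20],[25,19],[31,8],[36,20],[50,0]]
[[9,17],[11,20],[14,17],[15,19],[24,20],[25,19],[31,8],[36,20],[50,0]]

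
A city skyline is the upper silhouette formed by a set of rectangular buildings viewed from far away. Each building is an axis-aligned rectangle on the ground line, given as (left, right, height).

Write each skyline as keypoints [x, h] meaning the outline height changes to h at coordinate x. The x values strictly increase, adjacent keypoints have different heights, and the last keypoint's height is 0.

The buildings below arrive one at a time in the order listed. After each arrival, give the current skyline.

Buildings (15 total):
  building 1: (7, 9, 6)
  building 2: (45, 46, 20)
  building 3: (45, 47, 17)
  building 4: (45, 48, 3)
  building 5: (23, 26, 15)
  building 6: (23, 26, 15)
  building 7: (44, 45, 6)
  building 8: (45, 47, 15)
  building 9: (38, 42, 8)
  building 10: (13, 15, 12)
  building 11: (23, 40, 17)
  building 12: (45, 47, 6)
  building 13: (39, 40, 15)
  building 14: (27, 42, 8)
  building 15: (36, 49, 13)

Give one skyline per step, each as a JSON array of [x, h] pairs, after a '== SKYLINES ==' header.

== SKYLINES ==
[[7,6],[9,0]]
[[7,6],[9,0],[45,20],[46,0]]
[[7,6],[9,0],[45,20],[46,17],[47,0]]
[[7,6],[9,0],[45,20],[46,17],[47,3],[48,0]]
[[7,6],[9,0],[23,15],[26,0],[45,20],[46,17],[47,3],[48,0]]
[[7,6],[9,0],[23,15],[26,0],[45,20],[46,17],[47,3],[48,0]]
[[7,6],[9,0],[23,15],[26,0],[44,6],[45,20],[46,17],[47,3],[48,0]]
[[7,6],[9,0],[23,15],[26,0],[44,6],[45,20],[46,17],[47,3],[48,0]]
[[7,6],[9,0],[23,15],[26,0],[38,8],[42,0],[44,6],[45,20],[46,17],[47,3],[48,0]]
[[7,6],[9,0],[13,12],[15,0],[23,15],[26,0],[38,8],[42,0],[44,6],[45,20],[46,17],[47,3],[48,0]]
[[7,6],[9,0],[13,12],[15,0],[23,17],[40,8],[42,0],[44,6],[45,20],[46,17],[47,3],[48,0]]
[[7,6],[9,0],[13,12],[15,0],[23,17],[40,8],[42,0],[44,6],[45,20],[46,17],[47,3],[48,0]]
[[7,6],[9,0],[13,12],[15,0],[23,17],[40,8],[42,0],[44,6],[45,20],[46,17],[47,3],[48,0]]
[[7,6],[9,0],[13,12],[15,0],[23,17],[40,8],[42,0],[44,6],[45,20],[46,17],[47,3],[48,0]]
[[7,6],[9,0],[13,12],[15,0],[23,17],[40,13],[45,20],[46,17],[47,13],[49,0]]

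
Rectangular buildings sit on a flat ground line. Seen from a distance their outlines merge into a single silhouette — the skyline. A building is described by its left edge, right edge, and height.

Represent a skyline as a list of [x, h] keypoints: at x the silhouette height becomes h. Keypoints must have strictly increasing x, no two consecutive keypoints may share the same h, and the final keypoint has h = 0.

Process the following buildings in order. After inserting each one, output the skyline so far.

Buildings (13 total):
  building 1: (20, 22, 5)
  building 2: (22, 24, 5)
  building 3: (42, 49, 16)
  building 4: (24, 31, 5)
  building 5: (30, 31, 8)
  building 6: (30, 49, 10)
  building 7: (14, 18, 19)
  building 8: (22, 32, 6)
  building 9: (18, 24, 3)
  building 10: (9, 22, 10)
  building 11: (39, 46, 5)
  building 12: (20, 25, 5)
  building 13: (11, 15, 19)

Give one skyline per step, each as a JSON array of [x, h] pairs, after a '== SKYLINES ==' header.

== SKYLINES ==
[[20,5],[22,0]]
[[20,5],[24,0]]
[[20,5],[24,0],[42,16],[49,0]]
[[20,5],[31,0],[42,16],[49,0]]
[[20,5],[30,8],[31,0],[42,16],[49,0]]
[[20,5],[30,10],[42,16],[49,0]]
[[14,19],[18,0],[20,5],[30,10],[42,16],[49,0]]
[[14,19],[18,0],[20,5],[22,6],[30,10],[42,16],[49,0]]
[[14,19],[18,3],[20,5],[22,6],[30,10],[42,16],[49,0]]
[[9,10],[14,19],[18,10],[22,6],[30,10],[42,16],[49,0]]
[[9,10],[14,19],[18,10],[22,6],[30,10],[42,16],[49,0]]
[[9,10],[14,19],[18,10],[22,6],[30,10],[42,16],[49,0]]
[[9,10],[11,19],[18,10],[22,6],[30,10],[42,16],[49,0]]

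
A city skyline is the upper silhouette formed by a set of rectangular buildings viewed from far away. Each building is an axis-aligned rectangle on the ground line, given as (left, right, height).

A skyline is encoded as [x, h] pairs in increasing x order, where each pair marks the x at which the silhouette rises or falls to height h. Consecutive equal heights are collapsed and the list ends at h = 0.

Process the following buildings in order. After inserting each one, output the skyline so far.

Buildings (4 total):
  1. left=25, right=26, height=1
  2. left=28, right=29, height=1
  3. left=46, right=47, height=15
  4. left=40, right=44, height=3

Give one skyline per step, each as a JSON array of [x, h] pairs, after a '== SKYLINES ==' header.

== SKYLINES ==
[[25,1],[26,0]]
[[25,1],[26,0],[28,1],[29,0]]
[[25,1],[26,0],[28,1],[29,0],[46,15],[47,0]]
[[25,1],[26,0],[28,1],[29,0],[40,3],[44,0],[46,15],[47,0]]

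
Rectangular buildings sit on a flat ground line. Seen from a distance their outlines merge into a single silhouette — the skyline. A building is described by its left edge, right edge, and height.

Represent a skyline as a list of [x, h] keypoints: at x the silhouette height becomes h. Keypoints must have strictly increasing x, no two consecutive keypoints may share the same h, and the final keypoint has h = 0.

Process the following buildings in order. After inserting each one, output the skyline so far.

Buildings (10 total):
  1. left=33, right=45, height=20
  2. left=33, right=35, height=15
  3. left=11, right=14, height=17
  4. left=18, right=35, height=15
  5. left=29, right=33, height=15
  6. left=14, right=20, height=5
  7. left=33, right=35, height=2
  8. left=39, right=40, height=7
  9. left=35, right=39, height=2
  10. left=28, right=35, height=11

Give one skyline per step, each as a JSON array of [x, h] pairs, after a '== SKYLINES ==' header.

== SKYLINES ==
[[33,20],[45,0]]
[[33,20],[45,0]]
[[11,17],[14,0],[33,20],[45,0]]
[[11,17],[14,0],[18,15],[33,20],[45,0]]
[[11,17],[14,0],[18,15],[33,20],[45,0]]
[[11,17],[14,5],[18,15],[33,20],[45,0]]
[[11,17],[14,5],[18,15],[33,20],[45,0]]
[[11,17],[14,5],[18,15],[33,20],[45,0]]
[[11,17],[14,5],[18,15],[33,20],[45,0]]
[[11,17],[14,5],[18,15],[33,20],[45,0]]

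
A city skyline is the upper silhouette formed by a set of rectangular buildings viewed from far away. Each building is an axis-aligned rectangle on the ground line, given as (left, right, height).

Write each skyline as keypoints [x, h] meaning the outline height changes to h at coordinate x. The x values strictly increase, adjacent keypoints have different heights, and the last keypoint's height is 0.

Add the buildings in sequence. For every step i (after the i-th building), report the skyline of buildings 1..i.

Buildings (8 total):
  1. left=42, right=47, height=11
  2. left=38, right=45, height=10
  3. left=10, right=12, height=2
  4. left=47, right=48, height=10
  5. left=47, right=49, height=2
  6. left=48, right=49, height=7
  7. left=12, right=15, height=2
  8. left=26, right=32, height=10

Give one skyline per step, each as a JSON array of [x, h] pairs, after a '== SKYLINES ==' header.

== SKYLINES ==
[[42,11],[47,0]]
[[38,10],[42,11],[47,0]]
[[10,2],[12,0],[38,10],[42,11],[47,0]]
[[10,2],[12,0],[38,10],[42,11],[47,10],[48,0]]
[[10,2],[12,0],[38,10],[42,11],[47,10],[48,2],[49,0]]
[[10,2],[12,0],[38,10],[42,11],[47,10],[48,7],[49,0]]
[[10,2],[15,0],[38,10],[42,11],[47,10],[48,7],[49,0]]
[[10,2],[15,0],[26,10],[32,0],[38,10],[42,11],[47,10],[48,7],[49,0]]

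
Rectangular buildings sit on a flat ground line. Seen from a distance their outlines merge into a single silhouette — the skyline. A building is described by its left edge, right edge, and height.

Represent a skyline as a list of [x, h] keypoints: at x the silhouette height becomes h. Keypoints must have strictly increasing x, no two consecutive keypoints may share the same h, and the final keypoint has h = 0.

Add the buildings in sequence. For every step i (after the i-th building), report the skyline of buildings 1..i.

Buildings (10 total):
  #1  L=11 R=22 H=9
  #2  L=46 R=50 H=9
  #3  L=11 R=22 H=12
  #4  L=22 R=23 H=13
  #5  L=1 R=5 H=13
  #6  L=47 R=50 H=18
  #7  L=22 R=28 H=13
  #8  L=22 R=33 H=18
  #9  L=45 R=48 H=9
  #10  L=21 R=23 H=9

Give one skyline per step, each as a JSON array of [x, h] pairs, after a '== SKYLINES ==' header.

== SKYLINES ==
[[11,9],[22,0]]
[[11,9],[22,0],[46,9],[50,0]]
[[11,12],[22,0],[46,9],[50,0]]
[[11,12],[22,13],[23,0],[46,9],[50,0]]
[[1,13],[5,0],[11,12],[22,13],[23,0],[46,9],[50,0]]
[[1,13],[5,0],[11,12],[22,13],[23,0],[46,9],[47,18],[50,0]]
[[1,13],[5,0],[11,12],[22,13],[28,0],[46,9],[47,18],[50,0]]
[[1,13],[5,0],[11,12],[22,18],[33,0],[46,9],[47,18],[50,0]]
[[1,13],[5,0],[11,12],[22,18],[33,0],[45,9],[47,18],[50,0]]
[[1,13],[5,0],[11,12],[22,18],[33,0],[45,9],[47,18],[50,0]]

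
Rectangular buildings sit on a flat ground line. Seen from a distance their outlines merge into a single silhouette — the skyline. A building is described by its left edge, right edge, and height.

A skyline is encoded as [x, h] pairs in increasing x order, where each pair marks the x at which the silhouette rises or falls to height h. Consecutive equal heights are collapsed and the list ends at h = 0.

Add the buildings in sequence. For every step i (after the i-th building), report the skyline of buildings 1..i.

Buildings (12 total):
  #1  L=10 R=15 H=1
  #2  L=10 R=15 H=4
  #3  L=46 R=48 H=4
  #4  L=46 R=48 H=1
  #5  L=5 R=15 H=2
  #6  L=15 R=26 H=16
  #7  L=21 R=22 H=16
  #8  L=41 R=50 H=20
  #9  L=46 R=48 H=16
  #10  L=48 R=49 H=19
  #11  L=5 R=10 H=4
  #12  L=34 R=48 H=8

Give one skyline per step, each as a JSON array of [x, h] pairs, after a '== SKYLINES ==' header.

== SKYLINES ==
[[10,1],[15,0]]
[[10,4],[15,0]]
[[10,4],[15,0],[46,4],[48,0]]
[[10,4],[15,0],[46,4],[48,0]]
[[5,2],[10,4],[15,0],[46,4],[48,0]]
[[5,2],[10,4],[15,16],[26,0],[46,4],[48,0]]
[[5,2],[10,4],[15,16],[26,0],[46,4],[48,0]]
[[5,2],[10,4],[15,16],[26,0],[41,20],[50,0]]
[[5,2],[10,4],[15,16],[26,0],[41,20],[50,0]]
[[5,2],[10,4],[15,16],[26,0],[41,20],[50,0]]
[[5,4],[15,16],[26,0],[41,20],[50,0]]
[[5,4],[15,16],[26,0],[34,8],[41,20],[50,0]]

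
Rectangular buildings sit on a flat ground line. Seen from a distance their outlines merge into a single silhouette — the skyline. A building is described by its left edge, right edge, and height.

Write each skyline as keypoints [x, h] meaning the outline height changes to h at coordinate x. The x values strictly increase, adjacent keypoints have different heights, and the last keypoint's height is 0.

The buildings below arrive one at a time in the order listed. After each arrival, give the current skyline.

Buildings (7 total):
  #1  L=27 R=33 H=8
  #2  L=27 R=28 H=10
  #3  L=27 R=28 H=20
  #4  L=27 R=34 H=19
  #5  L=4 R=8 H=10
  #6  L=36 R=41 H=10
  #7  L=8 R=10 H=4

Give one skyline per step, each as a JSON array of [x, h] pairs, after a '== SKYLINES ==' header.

== SKYLINES ==
[[27,8],[33,0]]
[[27,10],[28,8],[33,0]]
[[27,20],[28,8],[33,0]]
[[27,20],[28,19],[34,0]]
[[4,10],[8,0],[27,20],[28,19],[34,0]]
[[4,10],[8,0],[27,20],[28,19],[34,0],[36,10],[41,0]]
[[4,10],[8,4],[10,0],[27,20],[28,19],[34,0],[36,10],[41,0]]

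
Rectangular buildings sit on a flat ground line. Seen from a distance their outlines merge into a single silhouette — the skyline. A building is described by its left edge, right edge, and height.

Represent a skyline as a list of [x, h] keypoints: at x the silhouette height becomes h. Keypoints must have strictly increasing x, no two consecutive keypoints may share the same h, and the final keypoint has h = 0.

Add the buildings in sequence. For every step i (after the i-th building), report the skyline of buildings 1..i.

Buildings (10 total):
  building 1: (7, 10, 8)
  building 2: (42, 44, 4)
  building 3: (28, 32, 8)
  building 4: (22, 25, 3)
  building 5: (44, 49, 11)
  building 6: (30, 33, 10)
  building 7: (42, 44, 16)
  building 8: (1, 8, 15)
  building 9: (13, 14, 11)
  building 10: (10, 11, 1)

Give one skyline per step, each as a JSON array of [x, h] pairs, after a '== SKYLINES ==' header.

== SKYLINES ==
[[7,8],[10,0]]
[[7,8],[10,0],[42,4],[44,0]]
[[7,8],[10,0],[28,8],[32,0],[42,4],[44,0]]
[[7,8],[10,0],[22,3],[25,0],[28,8],[32,0],[42,4],[44,0]]
[[7,8],[10,0],[22,3],[25,0],[28,8],[32,0],[42,4],[44,11],[49,0]]
[[7,8],[10,0],[22,3],[25,0],[28,8],[30,10],[33,0],[42,4],[44,11],[49,0]]
[[7,8],[10,0],[22,3],[25,0],[28,8],[30,10],[33,0],[42,16],[44,11],[49,0]]
[[1,15],[8,8],[10,0],[22,3],[25,0],[28,8],[30,10],[33,0],[42,16],[44,11],[49,0]]
[[1,15],[8,8],[10,0],[13,11],[14,0],[22,3],[25,0],[28,8],[30,10],[33,0],[42,16],[44,11],[49,0]]
[[1,15],[8,8],[10,1],[11,0],[13,11],[14,0],[22,3],[25,0],[28,8],[30,10],[33,0],[42,16],[44,11],[49,0]]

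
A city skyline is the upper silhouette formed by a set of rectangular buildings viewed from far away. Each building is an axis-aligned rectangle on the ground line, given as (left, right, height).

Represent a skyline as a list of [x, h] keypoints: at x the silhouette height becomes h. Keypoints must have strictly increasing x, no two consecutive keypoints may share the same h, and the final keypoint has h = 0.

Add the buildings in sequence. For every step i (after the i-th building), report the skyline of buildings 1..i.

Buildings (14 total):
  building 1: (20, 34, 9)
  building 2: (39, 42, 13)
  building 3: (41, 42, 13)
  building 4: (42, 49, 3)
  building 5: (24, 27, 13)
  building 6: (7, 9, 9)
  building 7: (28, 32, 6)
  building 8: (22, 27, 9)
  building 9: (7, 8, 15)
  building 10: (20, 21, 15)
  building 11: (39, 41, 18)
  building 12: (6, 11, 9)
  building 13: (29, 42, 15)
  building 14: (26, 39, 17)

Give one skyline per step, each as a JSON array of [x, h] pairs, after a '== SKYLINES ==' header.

== SKYLINES ==
[[20,9],[34,0]]
[[20,9],[34,0],[39,13],[42,0]]
[[20,9],[34,0],[39,13],[42,0]]
[[20,9],[34,0],[39,13],[42,3],[49,0]]
[[20,9],[24,13],[27,9],[34,0],[39,13],[42,3],[49,0]]
[[7,9],[9,0],[20,9],[24,13],[27,9],[34,0],[39,13],[42,3],[49,0]]
[[7,9],[9,0],[20,9],[24,13],[27,9],[34,0],[39,13],[42,3],[49,0]]
[[7,9],[9,0],[20,9],[24,13],[27,9],[34,0],[39,13],[42,3],[49,0]]
[[7,15],[8,9],[9,0],[20,9],[24,13],[27,9],[34,0],[39,13],[42,3],[49,0]]
[[7,15],[8,9],[9,0],[20,15],[21,9],[24,13],[27,9],[34,0],[39,13],[42,3],[49,0]]
[[7,15],[8,9],[9,0],[20,15],[21,9],[24,13],[27,9],[34,0],[39,18],[41,13],[42,3],[49,0]]
[[6,9],[7,15],[8,9],[11,0],[20,15],[21,9],[24,13],[27,9],[34,0],[39,18],[41,13],[42,3],[49,0]]
[[6,9],[7,15],[8,9],[11,0],[20,15],[21,9],[24,13],[27,9],[29,15],[39,18],[41,15],[42,3],[49,0]]
[[6,9],[7,15],[8,9],[11,0],[20,15],[21,9],[24,13],[26,17],[39,18],[41,15],[42,3],[49,0]]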